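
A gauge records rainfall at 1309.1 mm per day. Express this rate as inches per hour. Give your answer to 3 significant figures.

2.15 in/hour

1309.1 mm/day × 0.0393701 in/mm × 0.0416667 day/hour = 2.15 in/hour.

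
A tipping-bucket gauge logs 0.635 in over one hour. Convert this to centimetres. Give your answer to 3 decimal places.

1 in = 2.54 cm, so 0.635 × 2.54 = 1.613 cm.

1.613 cm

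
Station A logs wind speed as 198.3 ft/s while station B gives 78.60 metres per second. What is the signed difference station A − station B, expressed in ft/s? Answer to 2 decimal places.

-59.57 ft/s

station B: 78.60 m/s = 257.8740 ft/s.
Difference: 198.3000 − 257.8740 = -59.57 ft/s.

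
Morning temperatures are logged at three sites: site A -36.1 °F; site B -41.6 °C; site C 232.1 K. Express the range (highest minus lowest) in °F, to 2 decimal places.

site A: -36.1 °F = -37.833 °C.
site C: 232.1 K = -41.050 °C.
Spread: (-37.833) − (-41.600) = 3.767 °C = 6.78 °F.

6.78 °F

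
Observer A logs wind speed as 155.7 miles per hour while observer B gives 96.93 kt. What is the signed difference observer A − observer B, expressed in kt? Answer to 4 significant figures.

38.37 kt

observer A: 155.7 mph = 135.2996 kt.
Difference: 135.2996 − 96.9300 = 38.37 kt.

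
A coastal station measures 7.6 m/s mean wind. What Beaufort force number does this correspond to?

7.6 m/s lies in the Beaufort 4 band (moderate breeze, 5.5–7.9 m/s).

Beaufort force 4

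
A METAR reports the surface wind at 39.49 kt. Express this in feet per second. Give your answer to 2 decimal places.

1 kt = 1.68781 ft/s, so 39.49 × 1.68781 = 66.65 ft/s.

66.65 ft/s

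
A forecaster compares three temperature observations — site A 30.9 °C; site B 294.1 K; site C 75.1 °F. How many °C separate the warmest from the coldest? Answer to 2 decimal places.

9.95 °C

site B: 294.1 K = 20.950 °C.
site C: 75.1 °F = 23.944 °C.
Spread: 30.900 − 20.950 = 9.950 °C.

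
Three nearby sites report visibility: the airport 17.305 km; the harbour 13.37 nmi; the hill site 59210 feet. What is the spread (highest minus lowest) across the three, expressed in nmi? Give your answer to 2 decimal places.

4.03 nmi

the airport: 17.305 km = 9.3440 nmi.
the hill site: 59210 ft = 9.7447 nmi.
Spread: 13.3700 − 9.3440 = 4.03 nmi.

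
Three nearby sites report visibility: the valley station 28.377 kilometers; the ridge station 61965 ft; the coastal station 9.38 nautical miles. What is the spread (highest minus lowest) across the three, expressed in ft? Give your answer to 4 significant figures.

36110 ft

the valley station: 28.377 km = 93100.39 ft.
the coastal station: 9.38 nmi = 56993.96 ft.
Spread: 93100.39 − 56993.96 = 36110 ft.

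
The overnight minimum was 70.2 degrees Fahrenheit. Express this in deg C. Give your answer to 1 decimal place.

21.2 °C

°C = (°F − 32) × 5/9 = (70.2 − 32) / 1.8 = 21.2 °C.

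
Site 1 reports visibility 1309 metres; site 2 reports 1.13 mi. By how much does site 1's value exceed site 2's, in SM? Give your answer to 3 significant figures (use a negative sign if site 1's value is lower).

site 1: 1309 m = 0.81337 SM.
Difference: 0.81337 − 1.13000 = -0.317 SM.

-0.317 SM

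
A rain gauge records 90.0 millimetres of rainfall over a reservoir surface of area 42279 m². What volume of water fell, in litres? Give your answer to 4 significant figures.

3805000 litres

1 mm over 1 m² is 1 L, so volume = 90 × 42279 = 3805110 L ≈ 3805000 L.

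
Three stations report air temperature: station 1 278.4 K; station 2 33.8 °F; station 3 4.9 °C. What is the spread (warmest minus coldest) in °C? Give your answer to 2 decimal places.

station 1: 278.4 K = 5.250 °C.
station 2: 33.8 °F = 1.000 °C.
Spread: 5.250 − 1.000 = 4.250 °C.

4.25 °C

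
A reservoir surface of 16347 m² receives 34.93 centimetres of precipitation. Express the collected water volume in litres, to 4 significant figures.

5710000 litres

Depth: 34.93 cm × 10 = 349.3 mm.
1 mm over 1 m² is 1 L, so volume = 349.3 × 16347 = 5710007.1 L ≈ 5710000 L.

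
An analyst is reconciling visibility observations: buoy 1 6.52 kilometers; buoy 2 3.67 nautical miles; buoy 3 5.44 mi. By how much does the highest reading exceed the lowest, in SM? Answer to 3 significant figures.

1.39 SM

buoy 1: 6.52 km = 4.0513 SM.
buoy 2: 3.67 nmi = 4.2234 SM.
Spread: 5.4400 − 4.0513 = 1.39 SM.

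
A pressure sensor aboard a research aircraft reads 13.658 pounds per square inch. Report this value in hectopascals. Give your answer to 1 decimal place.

1 psi = 68.9476 hPa, so 13.658 × 68.9476 = 941.7 hPa.

941.7 hPa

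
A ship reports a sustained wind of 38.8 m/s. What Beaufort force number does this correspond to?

38.8 m/s lies in the Beaufort 12 band (hurricane force, ≥32.7 m/s).

Beaufort force 12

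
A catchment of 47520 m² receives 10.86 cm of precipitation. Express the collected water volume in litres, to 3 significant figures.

Depth: 10.86 cm × 10 = 108.6 mm.
1 mm over 1 m² is 1 L, so volume = 108.6 × 47520 = 5160672 L ≈ 5160000 L.

5160000 litres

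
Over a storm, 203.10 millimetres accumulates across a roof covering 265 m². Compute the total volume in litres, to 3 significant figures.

53800 litres

1 mm over 1 m² is 1 L, so volume = 203.1 × 265 = 53821.5 L ≈ 53800 L.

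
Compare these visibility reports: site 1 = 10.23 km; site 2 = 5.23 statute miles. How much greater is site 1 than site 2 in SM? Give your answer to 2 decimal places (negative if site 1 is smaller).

site 1: 10.23 km = 6.3566 SM.
Difference: 6.3566 − 5.2300 = 1.13 SM.

1.13 SM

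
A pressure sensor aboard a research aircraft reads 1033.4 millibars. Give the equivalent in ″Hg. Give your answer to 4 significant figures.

1 mb = 0.02953 inHg, so 1033.4 × 0.02953 = 30.52 inHg.

30.52 inHg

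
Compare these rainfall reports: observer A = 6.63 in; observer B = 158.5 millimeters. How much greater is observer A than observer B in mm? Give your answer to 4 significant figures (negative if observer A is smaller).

observer A: 6.63 in = 168.40200 mm.
Difference: 168.40200 − 158.50000 = 9.902 mm.

9.902 mm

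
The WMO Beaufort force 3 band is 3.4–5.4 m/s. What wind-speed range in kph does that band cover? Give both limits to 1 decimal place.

3.4–5.4 m/s × 3.6 = 12.2–19.4 km/h.

12.2 to 19.4 km/h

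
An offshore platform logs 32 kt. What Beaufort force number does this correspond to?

Beaufort force 7

32 kt lies in the Beaufort 7 band (near gale, 28–33 kt).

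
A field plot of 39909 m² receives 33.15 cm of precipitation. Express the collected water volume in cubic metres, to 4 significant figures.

13230 cubic metres

Depth: 33.15 cm × 10 = 331.5 mm.
1 mm over 1 m² is 1 L, so volume = 331.5 × 39909 = 13229834 L = 13230 m³.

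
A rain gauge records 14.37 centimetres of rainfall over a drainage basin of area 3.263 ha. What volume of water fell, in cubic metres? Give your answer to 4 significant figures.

Depth: 14.37 cm × 10 = 143.7 mm.
Area: 3.263 ha = 32630 m².
1 mm over 1 m² is 1 L, so volume = 143.7 × 32630 = 4688931 L = 4689 m³.

4689 cubic metres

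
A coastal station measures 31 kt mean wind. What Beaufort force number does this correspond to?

31 kt lies in the Beaufort 7 band (near gale, 28–33 kt).

Beaufort force 7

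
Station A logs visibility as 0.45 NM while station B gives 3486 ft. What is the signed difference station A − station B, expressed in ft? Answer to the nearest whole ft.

-752 ft

station A: 0.45 nmi = 2734.25 ft.
Difference: 2734.25 − 3486.00 = -752 ft.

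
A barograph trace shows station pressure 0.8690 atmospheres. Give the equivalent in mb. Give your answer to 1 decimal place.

880.5 mb

1 atm = 1013.25 mb, so 0.8690 × 1013.25 = 880.5 mb.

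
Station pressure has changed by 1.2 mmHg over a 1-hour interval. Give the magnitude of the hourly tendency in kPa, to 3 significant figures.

0.160 kPa per hour

1.2 mmHg / 1 h × 0.133322 kPa/mmHg = 0.160 kPa/h.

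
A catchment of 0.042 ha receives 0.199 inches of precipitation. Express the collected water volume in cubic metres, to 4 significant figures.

Depth: 0.199 in × 25.4 = 5.0546 mm.
Area: 0.042 ha = 420 m².
1 mm over 1 m² is 1 L, so volume = 5.0546 × 420 = 2122.932 L = 2.123 m³.

2.123 cubic metres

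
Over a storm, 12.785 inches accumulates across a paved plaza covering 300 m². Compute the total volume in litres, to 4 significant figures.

97420 litres

Depth: 12.785 in × 25.4 = 324.739 mm.
1 mm over 1 m² is 1 L, so volume = 324.739 × 300 = 97421.7 L ≈ 97420 L.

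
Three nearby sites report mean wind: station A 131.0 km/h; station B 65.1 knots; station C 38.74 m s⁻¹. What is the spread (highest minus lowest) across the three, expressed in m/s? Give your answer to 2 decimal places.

5.25 m/s

station A: 131.0 km/h = 36.3889 m/s.
station B: 65.1 kt = 33.4903 m/s.
Spread: 38.7400 − 33.4903 = 5.25 m/s.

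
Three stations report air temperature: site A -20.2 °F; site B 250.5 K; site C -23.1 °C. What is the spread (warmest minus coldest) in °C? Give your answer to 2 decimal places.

6.35 °C

site A: -20.2 °F = -29.000 °C.
site B: 250.5 K = -22.650 °C.
Spread: (-22.650) − (-29.000) = 6.350 °C.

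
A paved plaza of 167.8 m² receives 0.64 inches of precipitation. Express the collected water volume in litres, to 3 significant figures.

Depth: 0.64 in × 25.4 = 16.256 mm.
1 mm over 1 m² is 1 L, so volume = 16.256 × 167.8 = 2727.7568 L ≈ 2730 L.

2730 litres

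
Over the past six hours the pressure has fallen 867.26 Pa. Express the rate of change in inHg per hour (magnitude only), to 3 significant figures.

0.0427 inHg per hour

867.26 Pa / 6 h × 0.0002953 inHg/Pa = 0.0427 inHg/h.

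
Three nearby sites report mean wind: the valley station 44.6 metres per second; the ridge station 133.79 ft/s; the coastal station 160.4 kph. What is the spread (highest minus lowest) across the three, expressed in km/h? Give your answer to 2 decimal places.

the valley station: 44.6 m/s = 160.5600 km/h.
the ridge station: 133.79 ft/s = 146.8051 km/h.
Spread: 160.5600 − 146.8051 = 13.75 km/h.

13.75 km/h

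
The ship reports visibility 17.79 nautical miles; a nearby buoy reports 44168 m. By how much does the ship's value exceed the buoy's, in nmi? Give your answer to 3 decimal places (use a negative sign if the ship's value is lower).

-6.059 nmi

the buoy: 44168 m = 23.84881 nmi.
Difference: 17.79000 − 23.84881 = -6.059 nmi.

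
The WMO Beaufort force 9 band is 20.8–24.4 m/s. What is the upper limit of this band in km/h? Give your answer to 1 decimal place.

87.8 km/h

20.8–24.4 m/s × 3.6 = 74.9–87.8 km/h.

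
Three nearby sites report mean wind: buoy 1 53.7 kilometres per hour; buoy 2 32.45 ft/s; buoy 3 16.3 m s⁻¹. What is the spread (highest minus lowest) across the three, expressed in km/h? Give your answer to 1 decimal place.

buoy 2: 32.45 ft/s = 35.607 km/h.
buoy 3: 16.3 m/s = 58.680 km/h.
Spread: 58.680 − 35.607 = 23.1 km/h.

23.1 km/h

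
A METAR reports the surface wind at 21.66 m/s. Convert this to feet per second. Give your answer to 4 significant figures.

71.06 ft/s

1 m/s = 3.28084 ft/s, so 21.66 × 3.28084 = 71.06 ft/s.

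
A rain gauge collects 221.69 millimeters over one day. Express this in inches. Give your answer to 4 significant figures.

1 mm = 0.0393701 in, so 221.69 × 0.0393701 = 8.728 in.

8.728 in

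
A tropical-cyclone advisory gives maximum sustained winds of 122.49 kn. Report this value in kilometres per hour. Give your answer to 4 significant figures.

226.9 km/h

1 kt = 1.852 km/h, so 122.49 × 1.852 = 226.9 km/h.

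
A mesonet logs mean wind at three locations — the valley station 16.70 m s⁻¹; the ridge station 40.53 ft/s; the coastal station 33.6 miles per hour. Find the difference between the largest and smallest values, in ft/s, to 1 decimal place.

14.3 ft/s

the valley station: 16.70 m/s = 54.790 ft/s.
the coastal station: 33.6 mph = 49.280 ft/s.
Spread: 54.790 − 40.530 = 14.3 ft/s.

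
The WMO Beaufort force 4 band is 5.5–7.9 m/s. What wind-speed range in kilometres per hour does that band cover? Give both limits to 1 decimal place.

5.5–7.9 m/s × 3.6 = 19.8–28.4 km/h.

19.8 to 28.4 km/h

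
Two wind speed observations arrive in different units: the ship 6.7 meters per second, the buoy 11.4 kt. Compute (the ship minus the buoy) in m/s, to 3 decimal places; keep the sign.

0.835 m/s

the buoy: 11.4 kt = 5.86467 m/s.
Difference: 6.70000 − 5.86467 = 0.835 m/s.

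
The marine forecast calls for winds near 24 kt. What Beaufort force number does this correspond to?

Beaufort force 6

24 kt lies in the Beaufort 6 band (strong breeze, 22–27 kt).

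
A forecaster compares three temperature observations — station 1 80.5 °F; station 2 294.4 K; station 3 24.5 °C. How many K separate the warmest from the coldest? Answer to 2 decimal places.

5.69 K

station 1: 80.5 °F = 26.944 °C.
station 2: 294.4 K = 21.250 °C.
Spread: 26.944 − 21.250 = 5.694 °C.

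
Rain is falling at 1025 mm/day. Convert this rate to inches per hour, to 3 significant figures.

1.68 in/hour

1025 mm/day × 0.0393701 in/mm × 0.0416667 day/hour = 1.68 in/hour.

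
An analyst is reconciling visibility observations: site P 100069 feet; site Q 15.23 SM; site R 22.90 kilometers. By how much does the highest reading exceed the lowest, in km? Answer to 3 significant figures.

site P: 100069 ft = 30.5010 km.
site Q: 15.23 SM = 24.5103 km.
Spread: 30.5010 − 22.9000 = 7.60 km.

7.60 km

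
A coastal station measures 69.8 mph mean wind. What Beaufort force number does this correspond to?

Beaufort force 11

69.8 mph = 31.2 m/s, which is Beaufort 11 (violent storm, 28.5–32.6 m/s).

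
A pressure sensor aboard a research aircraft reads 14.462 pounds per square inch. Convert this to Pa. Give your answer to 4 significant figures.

99710 Pa

1 psi = 6894.76 Pa, so 14.462 × 6894.76 = 99710 Pa.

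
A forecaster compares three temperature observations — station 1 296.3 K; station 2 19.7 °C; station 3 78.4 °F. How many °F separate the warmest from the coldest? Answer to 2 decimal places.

station 1: 296.3 K = 23.150 °C.
station 3: 78.4 °F = 25.778 °C.
Spread: 25.778 − 19.700 = 6.078 °C = 10.94 °F.

10.94 °F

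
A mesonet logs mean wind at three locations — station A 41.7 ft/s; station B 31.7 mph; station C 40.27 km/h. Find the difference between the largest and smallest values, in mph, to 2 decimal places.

station A: 41.7 ft/s = 28.4318 mph.
station C: 40.27 km/h = 25.0226 mph.
Spread: 31.7000 − 25.0226 = 6.68 mph.

6.68 mph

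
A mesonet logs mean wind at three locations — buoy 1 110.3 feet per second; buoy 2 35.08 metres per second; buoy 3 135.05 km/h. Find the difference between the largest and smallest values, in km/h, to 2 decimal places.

buoy 1: 110.3 ft/s = 121.0300 km/h.
buoy 2: 35.08 m/s = 126.2880 km/h.
Spread: 135.0500 − 121.0300 = 14.02 km/h.

14.02 km/h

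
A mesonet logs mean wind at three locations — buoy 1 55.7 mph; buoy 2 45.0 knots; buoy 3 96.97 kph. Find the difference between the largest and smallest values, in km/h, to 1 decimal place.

buoy 1: 55.7 mph = 89.640 km/h.
buoy 2: 45.0 kt = 83.340 km/h.
Spread: 96.970 − 83.340 = 13.6 km/h.

13.6 km/h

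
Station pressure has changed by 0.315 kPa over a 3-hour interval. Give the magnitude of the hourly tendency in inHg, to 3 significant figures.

0.315 kPa / 3 h × 0.2953 inHg/kPa = 0.0310 inHg/h.

0.0310 inHg per hour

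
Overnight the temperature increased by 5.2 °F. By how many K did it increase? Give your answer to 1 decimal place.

2.9 K

Converting a difference, only the 9/5 scale factor applies: ΔK = 5.2 × 0.5556 = 2.9 K.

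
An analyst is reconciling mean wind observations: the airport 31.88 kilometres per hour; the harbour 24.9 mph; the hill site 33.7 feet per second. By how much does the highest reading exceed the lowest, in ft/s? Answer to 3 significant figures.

the airport: 31.88 km/h = 29.0537 ft/s.
the harbour: 24.9 mph = 36.5200 ft/s.
Spread: 36.5200 − 29.0537 = 7.47 ft/s.

7.47 ft/s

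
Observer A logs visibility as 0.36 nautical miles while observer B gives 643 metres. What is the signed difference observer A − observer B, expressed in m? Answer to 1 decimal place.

observer A: 0.36 nmi = 666.720 m.
Difference: 666.720 − 643.000 = 23.7 m.

23.7 m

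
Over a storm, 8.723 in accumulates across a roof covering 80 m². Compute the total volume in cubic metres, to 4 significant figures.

17.73 cubic metres

Depth: 8.723 in × 25.4 = 221.5642 mm.
1 mm over 1 m² is 1 L, so volume = 221.5642 × 80 = 17725.136 L = 17.73 m³.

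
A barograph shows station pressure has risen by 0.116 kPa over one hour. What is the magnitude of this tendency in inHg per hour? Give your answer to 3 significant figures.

0.0343 inHg per hour

0.116 kPa / 1 h × 0.2953 inHg/kPa = 0.0343 inHg/h.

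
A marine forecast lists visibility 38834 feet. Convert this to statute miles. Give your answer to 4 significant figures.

7.355 SM

1 ft = 0.000189394 SM, so 38834 × 0.000189394 = 7.355 SM.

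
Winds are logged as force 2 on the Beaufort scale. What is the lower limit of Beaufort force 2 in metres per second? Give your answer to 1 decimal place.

1.6 m/s

Beaufort 2 (light breeze) spans 1.6–3.3 m/s.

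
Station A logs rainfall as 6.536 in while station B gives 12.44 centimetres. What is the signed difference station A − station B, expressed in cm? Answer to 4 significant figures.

4.161 cm

station A: 6.536 in = 16.60144 cm.
Difference: 16.60144 − 12.44000 = 4.161 cm.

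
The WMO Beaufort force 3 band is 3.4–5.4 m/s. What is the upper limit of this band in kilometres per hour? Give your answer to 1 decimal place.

3.4–5.4 m/s × 3.6 = 12.2–19.4 km/h.

19.4 km/h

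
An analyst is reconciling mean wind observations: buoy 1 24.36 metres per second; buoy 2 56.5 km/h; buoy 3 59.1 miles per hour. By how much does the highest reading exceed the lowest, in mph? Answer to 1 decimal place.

24.0 mph

buoy 1: 24.36 m/s = 54.492 mph.
buoy 2: 56.5 km/h = 35.107 mph.
Spread: 59.100 − 35.107 = 24.0 mph.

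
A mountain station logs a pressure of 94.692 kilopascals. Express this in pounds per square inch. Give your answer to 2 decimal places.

13.73 psi

1 kPa = 0.145038 psi, so 94.692 × 0.145038 = 13.73 psi.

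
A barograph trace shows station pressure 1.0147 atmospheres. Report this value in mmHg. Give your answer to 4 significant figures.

771.2 mmHg

1 atm = 760 mmHg, so 1.0147 × 760 = 771.2 mmHg.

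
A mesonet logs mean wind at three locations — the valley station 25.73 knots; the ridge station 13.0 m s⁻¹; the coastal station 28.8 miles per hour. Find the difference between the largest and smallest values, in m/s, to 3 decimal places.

the valley station: 25.73 kt = 13.23666 m/s.
the coastal station: 28.8 mph = 12.87475 m/s.
Spread: 13.23666 − 12.87475 = 0.362 m/s.

0.362 m/s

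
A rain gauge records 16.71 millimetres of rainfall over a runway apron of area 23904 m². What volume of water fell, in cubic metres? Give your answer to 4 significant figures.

399.4 cubic metres

1 mm over 1 m² is 1 L, so volume = 16.71 × 23904 = 399435.84 L = 399.4 m³.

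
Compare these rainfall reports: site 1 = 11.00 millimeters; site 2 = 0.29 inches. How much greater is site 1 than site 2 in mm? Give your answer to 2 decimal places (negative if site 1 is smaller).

site 2: 0.29 in = 7.3660 mm.
Difference: 11.0000 − 7.3660 = 3.63 mm.

3.63 mm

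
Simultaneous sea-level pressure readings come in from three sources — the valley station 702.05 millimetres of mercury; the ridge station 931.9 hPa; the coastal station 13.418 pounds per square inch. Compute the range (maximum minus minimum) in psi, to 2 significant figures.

0.16 psi

the valley station: 702.05 mmHg = 13.5754 psi.
the ridge station: 931.9 hPa = 13.5161 psi.
Spread: 13.5754 − 13.4180 = 0.16 psi.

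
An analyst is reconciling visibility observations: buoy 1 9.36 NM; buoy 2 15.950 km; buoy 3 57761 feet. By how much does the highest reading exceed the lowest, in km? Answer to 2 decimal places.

buoy 1: 9.36 nmi = 17.3347 km.
buoy 3: 57761 ft = 17.6056 km.
Spread: 17.6056 − 15.9500 = 1.66 km.

1.66 km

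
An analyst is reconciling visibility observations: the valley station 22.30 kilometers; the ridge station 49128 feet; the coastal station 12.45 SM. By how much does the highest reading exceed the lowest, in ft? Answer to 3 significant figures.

24000 ft

the valley station: 22.30 km = 73162.73 ft.
the coastal station: 12.45 SM = 65736.00 ft.
Spread: 73162.73 − 49128.00 = 24000 ft.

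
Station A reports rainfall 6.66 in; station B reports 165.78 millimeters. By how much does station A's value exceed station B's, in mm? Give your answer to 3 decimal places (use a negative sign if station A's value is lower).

station A: 6.66 in = 169.16400 mm.
Difference: 169.16400 − 165.78000 = 3.384 mm.

3.384 mm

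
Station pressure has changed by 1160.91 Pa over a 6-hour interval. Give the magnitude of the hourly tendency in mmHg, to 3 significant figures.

1.45 mmHg per hour

1160.91 Pa / 6 h × 0.00750062 mmHg/Pa = 1.45 mmHg/h.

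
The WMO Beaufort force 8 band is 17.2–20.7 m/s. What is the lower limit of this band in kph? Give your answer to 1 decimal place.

61.9 km/h

17.2–20.7 m/s × 3.6 = 61.9–74.5 km/h.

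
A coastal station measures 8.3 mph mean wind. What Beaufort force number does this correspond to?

Beaufort force 3

8.3 mph = 3.7 m/s, which is Beaufort 3 (gentle breeze, 3.4–5.4 m/s).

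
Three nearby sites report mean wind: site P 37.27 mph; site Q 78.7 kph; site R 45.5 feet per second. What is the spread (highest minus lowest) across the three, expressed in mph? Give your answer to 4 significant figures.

17.88 mph

site Q: 78.7 km/h = 48.9019 mph.
site R: 45.5 ft/s = 31.0227 mph.
Spread: 48.9019 − 31.0227 = 17.88 mph.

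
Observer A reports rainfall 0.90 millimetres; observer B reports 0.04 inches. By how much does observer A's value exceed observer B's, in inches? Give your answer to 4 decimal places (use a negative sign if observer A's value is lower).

-0.0046 in

observer A: 0.90 mm = 0.035433 in.
Difference: 0.035433 − 0.040000 = -0.0046 in.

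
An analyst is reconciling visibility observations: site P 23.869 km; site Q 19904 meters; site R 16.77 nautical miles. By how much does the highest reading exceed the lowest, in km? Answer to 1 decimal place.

11.2 km

site Q: 19904 m = 19.904 km.
site R: 16.77 nmi = 31.058 km.
Spread: 31.058 − 19.904 = 11.2 km.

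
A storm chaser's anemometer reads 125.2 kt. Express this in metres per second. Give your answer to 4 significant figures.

64.41 m/s

1 kt = 0.514444 m/s, so 125.2 × 0.514444 = 64.41 m/s.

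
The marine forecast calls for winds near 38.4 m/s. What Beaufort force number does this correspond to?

38.4 m/s lies in the Beaufort 12 band (hurricane force, ≥32.7 m/s).

Beaufort force 12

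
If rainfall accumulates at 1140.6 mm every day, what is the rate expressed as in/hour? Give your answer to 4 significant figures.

1.871 in/hour

1140.6 mm/day × 0.0393701 in/mm × 0.0416667 day/hour = 1.871 in/hour.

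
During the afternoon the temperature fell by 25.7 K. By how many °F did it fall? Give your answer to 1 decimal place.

46.3 °F

For a temperature change the 32° offset cancels: Δ°F = 25.7 × 1.8 = 46.3 °F.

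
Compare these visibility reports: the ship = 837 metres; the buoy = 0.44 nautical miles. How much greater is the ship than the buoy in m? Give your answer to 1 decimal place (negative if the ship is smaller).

22.1 m

the buoy: 0.44 nmi = 814.880 m.
Difference: 837.000 − 814.880 = 22.1 m.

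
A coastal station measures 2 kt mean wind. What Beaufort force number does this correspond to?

2 kt lies in the Beaufort 1 band (light air, 1–3 kt).

Beaufort force 1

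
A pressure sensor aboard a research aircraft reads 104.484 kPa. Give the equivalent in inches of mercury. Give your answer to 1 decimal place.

30.9 inHg

1 kPa = 0.2953 inHg, so 104.484 × 0.2953 = 30.9 inHg.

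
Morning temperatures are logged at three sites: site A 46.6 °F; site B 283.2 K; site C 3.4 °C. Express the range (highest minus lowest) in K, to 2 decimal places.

6.65 K

site A: 46.6 °F = 8.111 °C.
site B: 283.2 K = 10.050 °C.
Spread: 10.050 − 3.400 = 6.650 °C.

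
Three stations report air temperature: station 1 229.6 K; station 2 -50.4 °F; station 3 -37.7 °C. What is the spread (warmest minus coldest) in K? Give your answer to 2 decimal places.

8.08 K

station 1: 229.6 K = -43.550 °C.
station 2: -50.4 °F = -45.778 °C.
Spread: (-37.700) − (-45.778) = 8.078 °C.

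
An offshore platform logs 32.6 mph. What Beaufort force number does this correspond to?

Beaufort force 7

32.6 mph = 14.6 m/s, which is Beaufort 7 (near gale, 13.9–17.1 m/s).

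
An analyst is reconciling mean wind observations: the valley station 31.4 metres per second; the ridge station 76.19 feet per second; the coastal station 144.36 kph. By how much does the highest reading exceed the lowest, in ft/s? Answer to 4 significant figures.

the valley station: 31.4 m/s = 103.0184 ft/s.
the coastal station: 144.36 km/h = 131.5617 ft/s.
Spread: 131.5617 − 76.1900 = 55.37 ft/s.

55.37 ft/s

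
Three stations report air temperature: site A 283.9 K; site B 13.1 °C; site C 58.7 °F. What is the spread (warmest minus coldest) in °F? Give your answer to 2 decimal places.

site A: 283.9 K = 10.750 °C.
site C: 58.7 °F = 14.833 °C.
Spread: 14.833 − 10.750 = 4.083 °C = 7.35 °F.

7.35 °F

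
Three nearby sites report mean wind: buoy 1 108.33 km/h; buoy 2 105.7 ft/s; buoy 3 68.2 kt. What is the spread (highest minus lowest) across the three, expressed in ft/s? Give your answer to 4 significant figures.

16.38 ft/s

buoy 1: 108.33 km/h = 98.7259 ft/s.
buoy 3: 68.2 kt = 115.1086 ft/s.
Spread: 115.1086 − 98.7259 = 16.38 ft/s.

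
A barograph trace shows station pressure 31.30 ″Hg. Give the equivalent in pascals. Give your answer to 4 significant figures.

1 inHg = 3386.39 Pa, so 31.30 × 3386.39 = 106000 Pa.

106000 Pa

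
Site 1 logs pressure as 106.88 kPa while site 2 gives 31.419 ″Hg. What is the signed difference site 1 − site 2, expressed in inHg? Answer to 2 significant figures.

site 1: 106.88 kPa = 31.5616 inHg.
Difference: 31.5616 − 31.4190 = 0.14 inHg.

0.14 inHg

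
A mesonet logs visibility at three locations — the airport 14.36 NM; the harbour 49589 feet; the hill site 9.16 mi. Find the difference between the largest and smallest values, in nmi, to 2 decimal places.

6.40 nmi

the harbour: 49589 ft = 8.1613 nmi.
the hill site: 9.16 SM = 7.9598 nmi.
Spread: 14.3600 − 7.9598 = 6.40 nmi.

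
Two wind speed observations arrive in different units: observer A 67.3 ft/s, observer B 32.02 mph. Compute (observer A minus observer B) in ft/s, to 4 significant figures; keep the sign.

observer B: 32.02 mph = 46.9627 ft/s.
Difference: 67.3000 − 46.9627 = 20.34 ft/s.

20.34 ft/s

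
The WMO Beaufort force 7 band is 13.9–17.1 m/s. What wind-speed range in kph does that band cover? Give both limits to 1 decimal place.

13.9–17.1 m/s × 3.6 = 50.0–61.6 km/h.

50.0 to 61.6 km/h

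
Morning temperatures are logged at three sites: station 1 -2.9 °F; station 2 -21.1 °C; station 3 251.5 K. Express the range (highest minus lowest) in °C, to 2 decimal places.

2.26 °C

station 1: -2.9 °F = -19.389 °C.
station 3: 251.5 K = -21.650 °C.
Spread: (-19.389) − (-21.650) = 2.261 °C.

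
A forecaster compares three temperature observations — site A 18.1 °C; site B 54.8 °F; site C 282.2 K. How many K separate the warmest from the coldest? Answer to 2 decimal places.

9.05 K

site B: 54.8 °F = 12.667 °C.
site C: 282.2 K = 9.050 °C.
Spread: 18.100 − 9.050 = 9.050 °C.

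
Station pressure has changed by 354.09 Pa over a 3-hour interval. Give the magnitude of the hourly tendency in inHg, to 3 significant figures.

354.09 Pa / 3 h × 0.0002953 inHg/Pa = 0.0349 inHg/h.

0.0349 inHg per hour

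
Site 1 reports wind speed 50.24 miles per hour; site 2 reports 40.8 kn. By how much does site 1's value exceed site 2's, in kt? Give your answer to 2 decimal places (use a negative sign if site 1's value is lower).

2.86 kt

site 1: 50.24 mph = 43.6574 kt.
Difference: 43.6574 − 40.8000 = 2.86 kt.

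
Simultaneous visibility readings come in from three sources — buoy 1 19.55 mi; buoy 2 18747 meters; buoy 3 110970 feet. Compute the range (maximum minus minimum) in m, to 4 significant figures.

buoy 1: 19.55 SM = 31462.68 m.
buoy 3: 110970 ft = 33823.66 m.
Spread: 33823.66 − 18747.00 = 15080 m.

15080 m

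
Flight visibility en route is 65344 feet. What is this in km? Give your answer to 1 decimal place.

1 ft = 0.0003048 km, so 65344 × 0.0003048 = 19.9 km.

19.9 km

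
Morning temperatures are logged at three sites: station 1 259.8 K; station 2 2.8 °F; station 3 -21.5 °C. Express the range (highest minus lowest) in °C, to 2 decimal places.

station 1: 259.8 K = -13.350 °C.
station 2: 2.8 °F = -16.222 °C.
Spread: (-13.350) − (-21.500) = 8.150 °C.

8.15 °C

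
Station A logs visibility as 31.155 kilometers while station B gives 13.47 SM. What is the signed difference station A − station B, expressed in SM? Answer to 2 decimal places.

5.89 SM

station A: 31.155 km = 19.3588 SM.
Difference: 19.3588 − 13.4700 = 5.89 SM.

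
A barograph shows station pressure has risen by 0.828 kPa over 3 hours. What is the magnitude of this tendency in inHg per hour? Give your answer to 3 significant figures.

0.828 kPa / 3 h × 0.2953 inHg/kPa = 0.0815 inHg/h.

0.0815 inHg per hour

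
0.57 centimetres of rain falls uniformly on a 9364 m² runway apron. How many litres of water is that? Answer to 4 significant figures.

Depth: 0.57 cm × 10 = 5.7 mm.
1 mm over 1 m² is 1 L, so volume = 5.7 × 9364 = 53374.8 L ≈ 53370 L.

53370 litres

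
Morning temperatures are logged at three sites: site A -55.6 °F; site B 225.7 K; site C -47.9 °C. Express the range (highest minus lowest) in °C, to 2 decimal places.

site A: -55.6 °F = -48.667 °C.
site B: 225.7 K = -47.450 °C.
Spread: (-47.450) − (-48.667) = 1.217 °C.

1.22 °C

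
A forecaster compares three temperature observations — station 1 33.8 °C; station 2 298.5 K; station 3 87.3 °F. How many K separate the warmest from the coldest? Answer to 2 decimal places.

8.45 K

station 2: 298.5 K = 25.350 °C.
station 3: 87.3 °F = 30.722 °C.
Spread: 33.800 − 25.350 = 8.450 °C.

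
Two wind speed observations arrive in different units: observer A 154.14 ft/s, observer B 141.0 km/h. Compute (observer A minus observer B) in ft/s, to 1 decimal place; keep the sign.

observer B: 141.0 km/h = 128.500 ft/s.
Difference: 154.140 − 128.500 = 25.6 ft/s.

25.6 ft/s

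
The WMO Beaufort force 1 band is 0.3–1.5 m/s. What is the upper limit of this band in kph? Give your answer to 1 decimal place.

0.3–1.5 m/s × 3.6 = 1.1–5.4 km/h.

5.4 km/h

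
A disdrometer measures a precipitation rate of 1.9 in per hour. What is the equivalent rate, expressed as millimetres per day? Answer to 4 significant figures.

1158 mm/day

1.9 in/hour × 25.4 mm/in × 24 hour/day = 1158 mm/day.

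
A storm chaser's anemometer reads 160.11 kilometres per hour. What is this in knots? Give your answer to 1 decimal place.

1 km/h = 0.539957 kt, so 160.11 × 0.539957 = 86.5 kt.

86.5 kt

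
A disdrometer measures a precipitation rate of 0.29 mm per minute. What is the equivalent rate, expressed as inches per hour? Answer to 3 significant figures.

0.685 in/hour

0.29 mm/minute × 0.0393701 in/mm × 60 minute/hour = 0.685 in/hour.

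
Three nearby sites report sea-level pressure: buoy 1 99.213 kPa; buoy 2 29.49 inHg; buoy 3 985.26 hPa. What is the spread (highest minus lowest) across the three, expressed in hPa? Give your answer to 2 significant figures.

buoy 1: 99.213 kPa = 992.13 hPa.
buoy 2: 29.49 inHg = 998.65 hPa.
Spread: 998.65 − 985.26 = 13 hPa.

13 hPa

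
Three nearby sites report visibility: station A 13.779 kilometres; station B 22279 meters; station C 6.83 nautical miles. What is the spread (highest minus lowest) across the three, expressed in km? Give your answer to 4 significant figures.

station B: 22279 m = 22.27900 km.
station C: 6.83 nmi = 12.64916 km.
Spread: 22.27900 − 12.64916 = 9.630 km.

9.630 km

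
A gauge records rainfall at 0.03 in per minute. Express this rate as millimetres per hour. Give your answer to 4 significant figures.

0.03 in/minute × 25.4 mm/in × 60 minute/hour = 45.72 mm/hour.

45.72 mm/hour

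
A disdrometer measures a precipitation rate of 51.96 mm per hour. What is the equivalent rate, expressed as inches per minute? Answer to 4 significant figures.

51.96 mm/hour × 0.0393701 in/mm × 0.0166667 hour/minute = 0.03409 in/minute.

0.03409 in/minute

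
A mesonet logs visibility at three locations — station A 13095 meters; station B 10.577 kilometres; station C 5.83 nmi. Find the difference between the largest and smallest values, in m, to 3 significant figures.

station B: 10.577 km = 10577.00 m.
station C: 5.83 nmi = 10797.16 m.
Spread: 13095.00 − 10577.00 = 2520 m.

2520 m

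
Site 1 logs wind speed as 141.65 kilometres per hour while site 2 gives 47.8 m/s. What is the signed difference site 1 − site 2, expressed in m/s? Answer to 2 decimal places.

site 1: 141.65 km/h = 39.3472 m/s.
Difference: 39.3472 − 47.8000 = -8.45 m/s.

-8.45 m/s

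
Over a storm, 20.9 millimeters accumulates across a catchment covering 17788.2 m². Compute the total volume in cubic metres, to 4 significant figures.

1 mm over 1 m² is 1 L, so volume = 20.9 × 17788.2 = 371773.38 L = 371.8 m³.

371.8 cubic metres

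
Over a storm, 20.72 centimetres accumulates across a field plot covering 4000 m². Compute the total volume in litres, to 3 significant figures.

Depth: 20.72 cm × 10 = 207.2 mm.
1 mm over 1 m² is 1 L, so volume = 207.2 × 4000 = 828800 L ≈ 829000 L.

829000 litres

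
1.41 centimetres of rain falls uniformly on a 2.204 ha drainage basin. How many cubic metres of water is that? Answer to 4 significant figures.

Depth: 1.41 cm × 10 = 14.1 mm.
Area: 2.204 ha = 22040 m².
1 mm over 1 m² is 1 L, so volume = 14.1 × 22040 = 310764 L = 310.8 m³.

310.8 cubic metres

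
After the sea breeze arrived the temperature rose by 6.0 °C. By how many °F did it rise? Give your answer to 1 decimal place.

10.8 °F

A change of 1 °C equals a change of 1.8 °F: Δ°F = 6.0 × 1.8 = 10.8 °F.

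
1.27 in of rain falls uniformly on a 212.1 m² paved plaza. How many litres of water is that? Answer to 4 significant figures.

6842 litres

Depth: 1.27 in × 25.4 = 32.258 mm.
1 mm over 1 m² is 1 L, so volume = 32.258 × 212.1 = 6841.9218 L ≈ 6842 L.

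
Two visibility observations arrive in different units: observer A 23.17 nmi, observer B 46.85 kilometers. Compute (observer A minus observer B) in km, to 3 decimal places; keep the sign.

observer A: 23.17 nmi = 42.91084 km.
Difference: 42.91084 − 46.85000 = -3.939 km.

-3.939 km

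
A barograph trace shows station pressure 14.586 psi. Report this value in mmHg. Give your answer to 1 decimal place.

754.3 mmHg

1 psi = 51.7149 mmHg, so 14.586 × 51.7149 = 754.3 mmHg.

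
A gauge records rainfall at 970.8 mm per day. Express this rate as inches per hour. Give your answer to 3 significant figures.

970.8 mm/day × 0.0393701 in/mm × 0.0416667 day/hour = 1.59 in/hour.

1.59 in/hour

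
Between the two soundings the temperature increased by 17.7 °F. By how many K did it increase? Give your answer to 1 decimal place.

9.8 K

Converting a difference, only the 9/5 scale factor applies: ΔK = 17.7 × 0.5556 = 9.8 K.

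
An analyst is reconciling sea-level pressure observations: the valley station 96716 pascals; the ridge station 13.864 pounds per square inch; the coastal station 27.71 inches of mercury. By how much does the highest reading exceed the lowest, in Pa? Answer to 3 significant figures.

2880 Pa

the ridge station: 13.864 psi = 95588.92 Pa.
the coastal station: 27.71 inHg = 93836.84 Pa.
Spread: 96716.00 − 93836.84 = 2880 Pa.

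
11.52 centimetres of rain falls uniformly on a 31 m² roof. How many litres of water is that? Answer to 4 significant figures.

Depth: 11.52 cm × 10 = 115.2 mm.
1 mm over 1 m² is 1 L, so volume = 115.2 × 31 = 3571.2 L ≈ 3571 L.

3571 litres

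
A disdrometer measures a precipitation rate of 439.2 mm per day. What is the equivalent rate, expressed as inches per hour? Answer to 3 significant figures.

439.2 mm/day × 0.0393701 in/mm × 0.0416667 day/hour = 0.720 in/hour.

0.720 in/hour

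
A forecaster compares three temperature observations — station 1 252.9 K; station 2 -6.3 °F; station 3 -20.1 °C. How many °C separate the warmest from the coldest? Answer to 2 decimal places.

station 1: 252.9 K = -20.250 °C.
station 2: -6.3 °F = -21.278 °C.
Spread: (-20.100) − (-21.278) = 1.178 °C.

1.18 °C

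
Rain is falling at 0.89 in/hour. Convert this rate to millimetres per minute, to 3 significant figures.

0.89 in/hour × 25.4 mm/in × 0.0166667 hour/minute = 0.377 mm/minute.

0.377 mm/minute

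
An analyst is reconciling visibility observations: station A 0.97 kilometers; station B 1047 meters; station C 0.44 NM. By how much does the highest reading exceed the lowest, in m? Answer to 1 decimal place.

station A: 0.97 km = 970.000 m.
station C: 0.44 nmi = 814.880 m.
Spread: 1047.000 − 814.880 = 232.1 m.

232.1 m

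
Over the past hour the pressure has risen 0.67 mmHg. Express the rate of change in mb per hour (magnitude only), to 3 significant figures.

0.893 mb per hour

0.67 mmHg / 1 h × 1.33322 mb/mmHg = 0.893 mb/h.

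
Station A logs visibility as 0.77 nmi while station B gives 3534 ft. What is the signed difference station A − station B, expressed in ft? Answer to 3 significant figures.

station A: 0.77 nmi = 4678.61 ft.
Difference: 4678.61 − 3534.00 = 1140 ft.

1140 ft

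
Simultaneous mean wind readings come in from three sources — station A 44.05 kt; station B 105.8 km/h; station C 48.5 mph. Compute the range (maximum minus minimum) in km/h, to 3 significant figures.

station A: 44.05 kt = 81.581 km/h.
station C: 48.5 mph = 78.053 km/h.
Spread: 105.800 − 78.053 = 27.7 km/h.

27.7 km/h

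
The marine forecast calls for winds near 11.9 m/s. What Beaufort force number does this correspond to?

Beaufort force 6

11.9 m/s lies in the Beaufort 6 band (strong breeze, 10.8–13.8 m/s).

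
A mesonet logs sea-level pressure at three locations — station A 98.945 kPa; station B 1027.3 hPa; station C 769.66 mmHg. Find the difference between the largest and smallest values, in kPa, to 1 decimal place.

3.8 kPa

station B: 1027.3 hPa = 102.730 kPa.
station C: 769.66 mmHg = 102.613 kPa.
Spread: 102.730 − 98.945 = 3.8 kPa.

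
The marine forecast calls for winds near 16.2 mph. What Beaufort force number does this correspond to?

16.2 mph = 7.2 m/s, which is Beaufort 4 (moderate breeze, 5.5–7.9 m/s).

Beaufort force 4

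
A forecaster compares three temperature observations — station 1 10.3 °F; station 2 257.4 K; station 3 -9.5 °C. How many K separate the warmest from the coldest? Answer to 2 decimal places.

6.25 K

station 1: 10.3 °F = -12.056 °C.
station 2: 257.4 K = -15.750 °C.
Spread: (-9.500) − (-15.750) = 6.250 °C.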